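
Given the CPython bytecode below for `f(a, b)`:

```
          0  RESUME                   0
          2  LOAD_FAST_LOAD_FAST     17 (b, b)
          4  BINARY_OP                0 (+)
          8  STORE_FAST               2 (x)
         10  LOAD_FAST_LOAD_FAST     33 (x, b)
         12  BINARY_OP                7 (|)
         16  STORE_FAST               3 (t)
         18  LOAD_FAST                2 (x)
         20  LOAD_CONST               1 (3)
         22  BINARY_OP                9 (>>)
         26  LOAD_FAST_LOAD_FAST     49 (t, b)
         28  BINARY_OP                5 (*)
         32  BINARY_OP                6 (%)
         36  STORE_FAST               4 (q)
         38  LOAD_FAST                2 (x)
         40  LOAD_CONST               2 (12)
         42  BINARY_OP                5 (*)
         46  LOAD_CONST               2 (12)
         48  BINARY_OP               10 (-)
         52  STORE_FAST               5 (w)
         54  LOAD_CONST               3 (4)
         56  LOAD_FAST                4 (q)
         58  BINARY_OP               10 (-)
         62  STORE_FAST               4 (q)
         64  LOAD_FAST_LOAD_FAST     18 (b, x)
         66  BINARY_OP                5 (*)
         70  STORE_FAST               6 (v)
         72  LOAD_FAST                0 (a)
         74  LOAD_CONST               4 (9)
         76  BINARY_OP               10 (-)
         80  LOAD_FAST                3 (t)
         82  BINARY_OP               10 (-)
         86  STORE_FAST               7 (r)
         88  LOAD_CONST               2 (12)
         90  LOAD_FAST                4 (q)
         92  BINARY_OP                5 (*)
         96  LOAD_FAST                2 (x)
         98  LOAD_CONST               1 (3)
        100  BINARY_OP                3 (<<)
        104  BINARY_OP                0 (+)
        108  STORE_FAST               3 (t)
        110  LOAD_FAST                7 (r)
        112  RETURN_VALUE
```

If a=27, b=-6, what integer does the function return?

20

LOAD_FAST_LOAD_FAST b,b → push -6,-6. Stack: [-6, -6]
BINARY_OP + → -6 + -6 = -12. Stack: [-12]
STORE_FAST x → x=-12. Stack: []
LOAD_FAST_LOAD_FAST x,b → push -12,-6. Stack: [-12, -6]
BINARY_OP | → -12 | -6 = -2. Stack: [-2]
STORE_FAST t → t=-2. Stack: []
LOAD_FAST x → push -12. Stack: [-12]
LOAD_CONST → push 3. Stack: [-12, 3]
BINARY_OP >> → -12 >> 3 = -2. Stack: [-2]
LOAD_FAST_LOAD_FAST t,b → push -2,-6. Stack: [-2, -2, -6]
BINARY_OP * → -2 * -6 = 12. Stack: [-2, 12]
BINARY_OP % → -2 % 12 = 10. Stack: [10]
STORE_FAST q → q=10. Stack: []
LOAD_FAST x → push -12. Stack: [-12]
LOAD_CONST → push 12. Stack: [-12, 12]
BINARY_OP * → -12 * 12 = -144. Stack: [-144]
LOAD_CONST → push 12. Stack: [-144, 12]
BINARY_OP - → -144 - 12 = -156. Stack: [-156]
STORE_FAST w → w=-156. Stack: []
LOAD_CONST → push 4. Stack: [4]
LOAD_FAST q → push 10. Stack: [4, 10]
BINARY_OP - → 4 - 10 = -6. Stack: [-6]
STORE_FAST q → q=-6. Stack: []
LOAD_FAST_LOAD_FAST b,x → push -6,-12. Stack: [-6, -12]
BINARY_OP * → -6 * -12 = 72. Stack: [72]
STORE_FAST v → v=72. Stack: []
LOAD_FAST a → push 27. Stack: [27]
LOAD_CONST → push 9. Stack: [27, 9]
BINARY_OP - → 27 - 9 = 18. Stack: [18]
LOAD_FAST t → push -2. Stack: [18, -2]
BINARY_OP - → 18 - -2 = 20. Stack: [20]
STORE_FAST r → r=20. Stack: []
LOAD_CONST → push 12. Stack: [12]
LOAD_FAST q → push -6. Stack: [12, -6]
BINARY_OP * → 12 * -6 = -72. Stack: [-72]
LOAD_FAST x → push -12. Stack: [-72, -12]
LOAD_CONST → push 3. Stack: [-72, -12, 3]
BINARY_OP << → -12 << 3 = -96. Stack: [-72, -96]
BINARY_OP + → -72 + -96 = -168. Stack: [-168]
STORE_FAST t → t=-168. Stack: []
LOAD_FAST r → push 20. Stack: [20]
RETURN_VALUE → return 20.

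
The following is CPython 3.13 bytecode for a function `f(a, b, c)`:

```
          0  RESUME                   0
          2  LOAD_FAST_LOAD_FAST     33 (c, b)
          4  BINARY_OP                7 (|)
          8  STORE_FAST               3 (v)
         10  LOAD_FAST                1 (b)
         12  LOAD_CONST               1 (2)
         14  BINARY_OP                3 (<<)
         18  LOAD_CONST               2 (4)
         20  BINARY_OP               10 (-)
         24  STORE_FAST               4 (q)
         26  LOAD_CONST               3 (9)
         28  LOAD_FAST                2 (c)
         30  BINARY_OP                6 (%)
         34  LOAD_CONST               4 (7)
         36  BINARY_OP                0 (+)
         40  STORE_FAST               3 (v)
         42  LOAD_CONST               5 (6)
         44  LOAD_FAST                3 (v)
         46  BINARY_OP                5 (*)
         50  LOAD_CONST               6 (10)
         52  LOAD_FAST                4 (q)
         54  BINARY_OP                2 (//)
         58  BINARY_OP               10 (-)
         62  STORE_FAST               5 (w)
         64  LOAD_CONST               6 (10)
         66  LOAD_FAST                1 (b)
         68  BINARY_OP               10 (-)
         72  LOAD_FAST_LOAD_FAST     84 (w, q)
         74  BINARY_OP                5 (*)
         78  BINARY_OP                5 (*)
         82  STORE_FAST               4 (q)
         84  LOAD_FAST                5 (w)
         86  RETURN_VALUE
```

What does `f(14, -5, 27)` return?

LOAD_FAST_LOAD_FAST c,b → push 27,-5. Stack: [27, -5]
BINARY_OP | → 27 | -5 = -5. Stack: [-5]
STORE_FAST v → v=-5. Stack: []
LOAD_FAST b → push -5. Stack: [-5]
LOAD_CONST → push 2. Stack: [-5, 2]
BINARY_OP << → -5 << 2 = -20. Stack: [-20]
LOAD_CONST → push 4. Stack: [-20, 4]
BINARY_OP - → -20 - 4 = -24. Stack: [-24]
STORE_FAST q → q=-24. Stack: []
LOAD_CONST → push 9. Stack: [9]
LOAD_FAST c → push 27. Stack: [9, 27]
BINARY_OP % → 9 % 27 = 9. Stack: [9]
LOAD_CONST → push 7. Stack: [9, 7]
BINARY_OP + → 9 + 7 = 16. Stack: [16]
STORE_FAST v → v=16. Stack: []
LOAD_CONST → push 6. Stack: [6]
LOAD_FAST v → push 16. Stack: [6, 16]
BINARY_OP * → 6 * 16 = 96. Stack: [96]
LOAD_CONST → push 10. Stack: [96, 10]
LOAD_FAST q → push -24. Stack: [96, 10, -24]
BINARY_OP // → 10 // -24 = -1. Stack: [96, -1]
BINARY_OP - → 96 - -1 = 97. Stack: [97]
STORE_FAST w → w=97. Stack: []
LOAD_CONST → push 10. Stack: [10]
LOAD_FAST b → push -5. Stack: [10, -5]
BINARY_OP - → 10 - -5 = 15. Stack: [15]
LOAD_FAST_LOAD_FAST w,q → push 97,-24. Stack: [15, 97, -24]
BINARY_OP * → 97 * -24 = -2328. Stack: [15, -2328]
BINARY_OP * → 15 * -2328 = -34920. Stack: [-34920]
STORE_FAST q → q=-34920. Stack: []
LOAD_FAST w → push 97. Stack: [97]
RETURN_VALUE → return 97.

97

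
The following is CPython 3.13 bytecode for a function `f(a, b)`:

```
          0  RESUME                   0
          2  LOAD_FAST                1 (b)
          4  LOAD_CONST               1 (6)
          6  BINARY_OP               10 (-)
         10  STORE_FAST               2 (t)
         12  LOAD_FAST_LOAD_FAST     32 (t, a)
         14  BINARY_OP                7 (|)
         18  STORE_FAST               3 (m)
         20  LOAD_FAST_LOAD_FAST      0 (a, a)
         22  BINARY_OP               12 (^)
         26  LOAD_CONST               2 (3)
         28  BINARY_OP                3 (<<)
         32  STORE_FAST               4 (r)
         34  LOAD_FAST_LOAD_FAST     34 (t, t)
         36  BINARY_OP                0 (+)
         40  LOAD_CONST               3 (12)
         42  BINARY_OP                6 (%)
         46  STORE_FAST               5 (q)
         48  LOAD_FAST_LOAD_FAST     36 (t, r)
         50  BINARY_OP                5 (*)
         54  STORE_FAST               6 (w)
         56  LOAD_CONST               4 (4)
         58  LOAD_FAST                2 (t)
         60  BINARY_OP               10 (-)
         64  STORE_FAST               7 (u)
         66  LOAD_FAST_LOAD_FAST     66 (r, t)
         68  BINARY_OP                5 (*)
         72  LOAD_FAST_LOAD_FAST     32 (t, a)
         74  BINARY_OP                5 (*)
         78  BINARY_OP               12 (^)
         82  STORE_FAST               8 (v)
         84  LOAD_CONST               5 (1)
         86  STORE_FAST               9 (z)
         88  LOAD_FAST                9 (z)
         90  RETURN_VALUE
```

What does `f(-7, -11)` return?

LOAD_FAST b → push -11. Stack: [-11]
LOAD_CONST → push 6. Stack: [-11, 6]
BINARY_OP - → -11 - 6 = -17. Stack: [-17]
STORE_FAST t → t=-17. Stack: []
LOAD_FAST_LOAD_FAST t,a → push -17,-7. Stack: [-17, -7]
BINARY_OP | → -17 | -7 = -1. Stack: [-1]
STORE_FAST m → m=-1. Stack: []
LOAD_FAST_LOAD_FAST a,a → push -7,-7. Stack: [-7, -7]
BINARY_OP ^ → -7 ^ -7 = 0. Stack: [0]
LOAD_CONST → push 3. Stack: [0, 3]
BINARY_OP << → 0 << 3 = 0. Stack: [0]
STORE_FAST r → r=0. Stack: []
LOAD_FAST_LOAD_FAST t,t → push -17,-17. Stack: [-17, -17]
BINARY_OP + → -17 + -17 = -34. Stack: [-34]
LOAD_CONST → push 12. Stack: [-34, 12]
BINARY_OP % → -34 % 12 = 2. Stack: [2]
STORE_FAST q → q=2. Stack: []
LOAD_FAST_LOAD_FAST t,r → push -17,0. Stack: [-17, 0]
BINARY_OP * → -17 * 0 = 0. Stack: [0]
STORE_FAST w → w=0. Stack: []
LOAD_CONST → push 4. Stack: [4]
LOAD_FAST t → push -17. Stack: [4, -17]
BINARY_OP - → 4 - -17 = 21. Stack: [21]
STORE_FAST u → u=21. Stack: []
LOAD_FAST_LOAD_FAST r,t → push 0,-17. Stack: [0, -17]
BINARY_OP * → 0 * -17 = 0. Stack: [0]
LOAD_FAST_LOAD_FAST t,a → push -17,-7. Stack: [0, -17, -7]
BINARY_OP * → -17 * -7 = 119. Stack: [0, 119]
BINARY_OP ^ → 0 ^ 119 = 119. Stack: [119]
STORE_FAST v → v=119. Stack: []
LOAD_CONST → push 1. Stack: [1]
STORE_FAST z → z=1. Stack: []
LOAD_FAST z → push 1. Stack: [1]
RETURN_VALUE → return 1.

1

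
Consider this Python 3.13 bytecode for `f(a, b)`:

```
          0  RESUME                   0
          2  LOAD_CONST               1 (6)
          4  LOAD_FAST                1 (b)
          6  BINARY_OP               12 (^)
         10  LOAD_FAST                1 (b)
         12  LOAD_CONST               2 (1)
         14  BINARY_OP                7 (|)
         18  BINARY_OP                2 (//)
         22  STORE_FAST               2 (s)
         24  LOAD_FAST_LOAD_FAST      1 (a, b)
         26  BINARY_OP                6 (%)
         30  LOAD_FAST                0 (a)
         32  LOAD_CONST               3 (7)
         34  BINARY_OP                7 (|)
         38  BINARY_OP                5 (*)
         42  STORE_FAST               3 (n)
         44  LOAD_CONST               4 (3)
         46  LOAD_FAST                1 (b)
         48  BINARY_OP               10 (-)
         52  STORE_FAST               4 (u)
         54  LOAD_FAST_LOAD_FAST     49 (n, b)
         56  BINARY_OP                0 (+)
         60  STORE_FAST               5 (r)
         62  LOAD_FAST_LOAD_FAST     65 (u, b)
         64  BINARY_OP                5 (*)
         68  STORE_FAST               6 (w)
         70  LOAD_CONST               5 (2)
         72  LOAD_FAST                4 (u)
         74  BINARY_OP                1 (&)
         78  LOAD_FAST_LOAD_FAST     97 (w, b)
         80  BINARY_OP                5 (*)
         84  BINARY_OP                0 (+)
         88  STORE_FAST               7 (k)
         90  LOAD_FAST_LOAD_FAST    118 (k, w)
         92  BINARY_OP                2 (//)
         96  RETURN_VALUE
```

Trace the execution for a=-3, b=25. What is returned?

LOAD_CONST → push 6. Stack: [6]
LOAD_FAST b → push 25. Stack: [6, 25]
BINARY_OP ^ → 6 ^ 25 = 31. Stack: [31]
LOAD_FAST b → push 25. Stack: [31, 25]
LOAD_CONST → push 1. Stack: [31, 25, 1]
BINARY_OP | → 25 | 1 = 25. Stack: [31, 25]
BINARY_OP // → 31 // 25 = 1. Stack: [1]
STORE_FAST s → s=1. Stack: []
LOAD_FAST_LOAD_FAST a,b → push -3,25. Stack: [-3, 25]
BINARY_OP % → -3 % 25 = 22. Stack: [22]
LOAD_FAST a → push -3. Stack: [22, -3]
LOAD_CONST → push 7. Stack: [22, -3, 7]
BINARY_OP | → -3 | 7 = -1. Stack: [22, -1]
BINARY_OP * → 22 * -1 = -22. Stack: [-22]
STORE_FAST n → n=-22. Stack: []
LOAD_CONST → push 3. Stack: [3]
LOAD_FAST b → push 25. Stack: [3, 25]
BINARY_OP - → 3 - 25 = -22. Stack: [-22]
STORE_FAST u → u=-22. Stack: []
LOAD_FAST_LOAD_FAST n,b → push -22,25. Stack: [-22, 25]
BINARY_OP + → -22 + 25 = 3. Stack: [3]
STORE_FAST r → r=3. Stack: []
LOAD_FAST_LOAD_FAST u,b → push -22,25. Stack: [-22, 25]
BINARY_OP * → -22 * 25 = -550. Stack: [-550]
STORE_FAST w → w=-550. Stack: []
LOAD_CONST → push 2. Stack: [2]
LOAD_FAST u → push -22. Stack: [2, -22]
BINARY_OP & → 2 & -22 = 2. Stack: [2]
LOAD_FAST_LOAD_FAST w,b → push -550,25. Stack: [2, -550, 25]
BINARY_OP * → -550 * 25 = -13750. Stack: [2, -13750]
BINARY_OP + → 2 + -13750 = -13748. Stack: [-13748]
STORE_FAST k → k=-13748. Stack: []
LOAD_FAST_LOAD_FAST k,w → push -13748,-550. Stack: [-13748, -550]
BINARY_OP // → -13748 // -550 = 24. Stack: [24]
RETURN_VALUE → return 24.

24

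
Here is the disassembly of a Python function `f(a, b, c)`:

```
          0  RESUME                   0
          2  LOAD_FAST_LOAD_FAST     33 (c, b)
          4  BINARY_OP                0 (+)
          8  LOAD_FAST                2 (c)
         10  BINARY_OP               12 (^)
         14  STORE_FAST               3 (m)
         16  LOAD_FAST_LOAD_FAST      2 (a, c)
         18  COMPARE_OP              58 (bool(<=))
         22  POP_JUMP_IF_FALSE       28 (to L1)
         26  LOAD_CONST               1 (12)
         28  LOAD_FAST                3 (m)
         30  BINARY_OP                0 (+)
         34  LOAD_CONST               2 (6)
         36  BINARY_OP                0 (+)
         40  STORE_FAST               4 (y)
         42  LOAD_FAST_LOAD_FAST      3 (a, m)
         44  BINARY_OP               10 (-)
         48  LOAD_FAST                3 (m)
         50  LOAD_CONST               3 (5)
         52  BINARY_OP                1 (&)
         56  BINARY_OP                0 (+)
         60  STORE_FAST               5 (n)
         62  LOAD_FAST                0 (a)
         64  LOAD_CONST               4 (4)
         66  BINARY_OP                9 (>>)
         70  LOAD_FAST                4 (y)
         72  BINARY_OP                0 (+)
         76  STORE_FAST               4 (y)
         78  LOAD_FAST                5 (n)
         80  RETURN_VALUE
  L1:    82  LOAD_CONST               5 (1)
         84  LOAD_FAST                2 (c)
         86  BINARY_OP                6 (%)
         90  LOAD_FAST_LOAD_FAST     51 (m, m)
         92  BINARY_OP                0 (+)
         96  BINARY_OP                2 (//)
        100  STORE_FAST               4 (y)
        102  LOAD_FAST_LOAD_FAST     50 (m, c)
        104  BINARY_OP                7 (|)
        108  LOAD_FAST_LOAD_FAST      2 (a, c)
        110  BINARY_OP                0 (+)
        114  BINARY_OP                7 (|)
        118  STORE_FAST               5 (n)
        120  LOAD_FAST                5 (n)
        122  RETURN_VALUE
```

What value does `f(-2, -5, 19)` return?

-26

LOAD_FAST_LOAD_FAST c,b → push 19,-5. Stack: [19, -5]
BINARY_OP + → 19 + -5 = 14. Stack: [14]
LOAD_FAST c → push 19. Stack: [14, 19]
BINARY_OP ^ → 14 ^ 19 = 29. Stack: [29]
STORE_FAST m → m=29. Stack: []
LOAD_FAST_LOAD_FAST a,c → push -2,19. Stack: [-2, 19]
COMPARE_OP bool(<=) → -2 vs 19 = True. Stack: [True]
POP_JUMP_IF_FALSE → pop True; no jump. Stack: []
LOAD_CONST → push 12. Stack: [12]
LOAD_FAST m → push 29. Stack: [12, 29]
BINARY_OP + → 12 + 29 = 41. Stack: [41]
LOAD_CONST → push 6. Stack: [41, 6]
BINARY_OP + → 41 + 6 = 47. Stack: [47]
STORE_FAST y → y=47. Stack: []
LOAD_FAST_LOAD_FAST a,m → push -2,29. Stack: [-2, 29]
BINARY_OP - → -2 - 29 = -31. Stack: [-31]
LOAD_FAST m → push 29. Stack: [-31, 29]
LOAD_CONST → push 5. Stack: [-31, 29, 5]
BINARY_OP & → 29 & 5 = 5. Stack: [-31, 5]
BINARY_OP + → -31 + 5 = -26. Stack: [-26]
STORE_FAST n → n=-26. Stack: []
LOAD_FAST a → push -2. Stack: [-2]
LOAD_CONST → push 4. Stack: [-2, 4]
BINARY_OP >> → -2 >> 4 = -1. Stack: [-1]
LOAD_FAST y → push 47. Stack: [-1, 47]
BINARY_OP + → -1 + 47 = 46. Stack: [46]
STORE_FAST y → y=46. Stack: []
LOAD_FAST n → push -26. Stack: [-26]
RETURN_VALUE → return -26.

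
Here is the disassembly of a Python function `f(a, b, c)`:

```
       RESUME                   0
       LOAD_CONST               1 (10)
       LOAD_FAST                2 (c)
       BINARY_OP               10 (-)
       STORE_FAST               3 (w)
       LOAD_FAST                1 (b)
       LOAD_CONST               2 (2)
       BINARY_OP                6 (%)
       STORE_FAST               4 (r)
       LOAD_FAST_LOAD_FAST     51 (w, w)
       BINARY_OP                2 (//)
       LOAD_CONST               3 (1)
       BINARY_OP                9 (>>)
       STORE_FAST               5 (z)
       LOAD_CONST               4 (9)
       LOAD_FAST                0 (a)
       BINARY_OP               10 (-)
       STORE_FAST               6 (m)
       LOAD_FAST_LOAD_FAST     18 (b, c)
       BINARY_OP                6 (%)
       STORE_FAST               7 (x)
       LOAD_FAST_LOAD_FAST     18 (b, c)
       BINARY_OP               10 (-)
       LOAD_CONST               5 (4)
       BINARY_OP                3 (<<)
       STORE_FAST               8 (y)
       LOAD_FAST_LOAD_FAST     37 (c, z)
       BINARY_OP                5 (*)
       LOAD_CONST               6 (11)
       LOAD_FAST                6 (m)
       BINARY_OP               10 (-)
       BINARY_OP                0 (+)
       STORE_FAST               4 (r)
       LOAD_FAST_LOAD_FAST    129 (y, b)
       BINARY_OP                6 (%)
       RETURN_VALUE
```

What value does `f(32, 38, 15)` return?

LOAD_CONST → push 10. Stack: [10]
LOAD_FAST c → push 15. Stack: [10, 15]
BINARY_OP - → 10 - 15 = -5. Stack: [-5]
STORE_FAST w → w=-5. Stack: []
LOAD_FAST b → push 38. Stack: [38]
LOAD_CONST → push 2. Stack: [38, 2]
BINARY_OP % → 38 % 2 = 0. Stack: [0]
STORE_FAST r → r=0. Stack: []
LOAD_FAST_LOAD_FAST w,w → push -5,-5. Stack: [-5, -5]
BINARY_OP // → -5 // -5 = 1. Stack: [1]
LOAD_CONST → push 1. Stack: [1, 1]
BINARY_OP >> → 1 >> 1 = 0. Stack: [0]
STORE_FAST z → z=0. Stack: []
LOAD_CONST → push 9. Stack: [9]
LOAD_FAST a → push 32. Stack: [9, 32]
BINARY_OP - → 9 - 32 = -23. Stack: [-23]
STORE_FAST m → m=-23. Stack: []
LOAD_FAST_LOAD_FAST b,c → push 38,15. Stack: [38, 15]
BINARY_OP % → 38 % 15 = 8. Stack: [8]
STORE_FAST x → x=8. Stack: []
LOAD_FAST_LOAD_FAST b,c → push 38,15. Stack: [38, 15]
BINARY_OP - → 38 - 15 = 23. Stack: [23]
LOAD_CONST → push 4. Stack: [23, 4]
BINARY_OP << → 23 << 4 = 368. Stack: [368]
STORE_FAST y → y=368. Stack: []
LOAD_FAST_LOAD_FAST c,z → push 15,0. Stack: [15, 0]
BINARY_OP * → 15 * 0 = 0. Stack: [0]
LOAD_CONST → push 11. Stack: [0, 11]
LOAD_FAST m → push -23. Stack: [0, 11, -23]
BINARY_OP - → 11 - -23 = 34. Stack: [0, 34]
BINARY_OP + → 0 + 34 = 34. Stack: [34]
STORE_FAST r → r=34. Stack: []
LOAD_FAST_LOAD_FAST y,b → push 368,38. Stack: [368, 38]
BINARY_OP % → 368 % 38 = 26. Stack: [26]
RETURN_VALUE → return 26.

26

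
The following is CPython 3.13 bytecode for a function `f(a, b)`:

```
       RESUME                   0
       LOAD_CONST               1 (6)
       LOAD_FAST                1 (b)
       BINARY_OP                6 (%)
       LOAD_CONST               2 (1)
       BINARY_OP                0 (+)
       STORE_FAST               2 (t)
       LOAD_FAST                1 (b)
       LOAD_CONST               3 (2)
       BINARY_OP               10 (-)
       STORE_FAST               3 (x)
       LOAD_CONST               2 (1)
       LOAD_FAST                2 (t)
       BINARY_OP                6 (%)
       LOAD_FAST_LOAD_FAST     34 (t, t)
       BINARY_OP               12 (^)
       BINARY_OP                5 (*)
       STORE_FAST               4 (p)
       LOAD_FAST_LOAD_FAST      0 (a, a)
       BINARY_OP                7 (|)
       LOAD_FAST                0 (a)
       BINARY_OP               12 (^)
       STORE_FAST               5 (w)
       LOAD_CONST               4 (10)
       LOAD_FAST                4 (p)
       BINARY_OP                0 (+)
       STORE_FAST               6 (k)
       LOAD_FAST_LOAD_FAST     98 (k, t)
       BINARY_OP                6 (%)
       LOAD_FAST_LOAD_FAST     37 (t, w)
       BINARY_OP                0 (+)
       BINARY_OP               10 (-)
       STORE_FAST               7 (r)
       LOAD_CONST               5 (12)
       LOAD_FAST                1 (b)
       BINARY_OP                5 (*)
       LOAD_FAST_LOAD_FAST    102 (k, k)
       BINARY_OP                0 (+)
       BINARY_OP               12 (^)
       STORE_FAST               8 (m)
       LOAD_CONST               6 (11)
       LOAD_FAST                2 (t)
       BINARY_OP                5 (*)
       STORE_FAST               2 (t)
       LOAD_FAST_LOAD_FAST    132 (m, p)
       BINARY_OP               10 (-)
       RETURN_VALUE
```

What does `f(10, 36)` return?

LOAD_CONST → push 6. Stack: [6]
LOAD_FAST b → push 36. Stack: [6, 36]
BINARY_OP % → 6 % 36 = 6. Stack: [6]
LOAD_CONST → push 1. Stack: [6, 1]
BINARY_OP + → 6 + 1 = 7. Stack: [7]
STORE_FAST t → t=7. Stack: []
LOAD_FAST b → push 36. Stack: [36]
LOAD_CONST → push 2. Stack: [36, 2]
BINARY_OP - → 36 - 2 = 34. Stack: [34]
STORE_FAST x → x=34. Stack: []
LOAD_CONST → push 1. Stack: [1]
LOAD_FAST t → push 7. Stack: [1, 7]
BINARY_OP % → 1 % 7 = 1. Stack: [1]
LOAD_FAST_LOAD_FAST t,t → push 7,7. Stack: [1, 7, 7]
BINARY_OP ^ → 7 ^ 7 = 0. Stack: [1, 0]
BINARY_OP * → 1 * 0 = 0. Stack: [0]
STORE_FAST p → p=0. Stack: []
LOAD_FAST_LOAD_FAST a,a → push 10,10. Stack: [10, 10]
BINARY_OP | → 10 | 10 = 10. Stack: [10]
LOAD_FAST a → push 10. Stack: [10, 10]
BINARY_OP ^ → 10 ^ 10 = 0. Stack: [0]
STORE_FAST w → w=0. Stack: []
LOAD_CONST → push 10. Stack: [10]
LOAD_FAST p → push 0. Stack: [10, 0]
BINARY_OP + → 10 + 0 = 10. Stack: [10]
STORE_FAST k → k=10. Stack: []
LOAD_FAST_LOAD_FAST k,t → push 10,7. Stack: [10, 7]
BINARY_OP % → 10 % 7 = 3. Stack: [3]
LOAD_FAST_LOAD_FAST t,w → push 7,0. Stack: [3, 7, 0]
BINARY_OP + → 7 + 0 = 7. Stack: [3, 7]
BINARY_OP - → 3 - 7 = -4. Stack: [-4]
STORE_FAST r → r=-4. Stack: []
LOAD_CONST → push 12. Stack: [12]
LOAD_FAST b → push 36. Stack: [12, 36]
BINARY_OP * → 12 * 36 = 432. Stack: [432]
LOAD_FAST_LOAD_FAST k,k → push 10,10. Stack: [432, 10, 10]
BINARY_OP + → 10 + 10 = 20. Stack: [432, 20]
BINARY_OP ^ → 432 ^ 20 = 420. Stack: [420]
STORE_FAST m → m=420. Stack: []
LOAD_CONST → push 11. Stack: [11]
LOAD_FAST t → push 7. Stack: [11, 7]
BINARY_OP * → 11 * 7 = 77. Stack: [77]
STORE_FAST t → t=77. Stack: []
LOAD_FAST_LOAD_FAST m,p → push 420,0. Stack: [420, 0]
BINARY_OP - → 420 - 0 = 420. Stack: [420]
RETURN_VALUE → return 420.

420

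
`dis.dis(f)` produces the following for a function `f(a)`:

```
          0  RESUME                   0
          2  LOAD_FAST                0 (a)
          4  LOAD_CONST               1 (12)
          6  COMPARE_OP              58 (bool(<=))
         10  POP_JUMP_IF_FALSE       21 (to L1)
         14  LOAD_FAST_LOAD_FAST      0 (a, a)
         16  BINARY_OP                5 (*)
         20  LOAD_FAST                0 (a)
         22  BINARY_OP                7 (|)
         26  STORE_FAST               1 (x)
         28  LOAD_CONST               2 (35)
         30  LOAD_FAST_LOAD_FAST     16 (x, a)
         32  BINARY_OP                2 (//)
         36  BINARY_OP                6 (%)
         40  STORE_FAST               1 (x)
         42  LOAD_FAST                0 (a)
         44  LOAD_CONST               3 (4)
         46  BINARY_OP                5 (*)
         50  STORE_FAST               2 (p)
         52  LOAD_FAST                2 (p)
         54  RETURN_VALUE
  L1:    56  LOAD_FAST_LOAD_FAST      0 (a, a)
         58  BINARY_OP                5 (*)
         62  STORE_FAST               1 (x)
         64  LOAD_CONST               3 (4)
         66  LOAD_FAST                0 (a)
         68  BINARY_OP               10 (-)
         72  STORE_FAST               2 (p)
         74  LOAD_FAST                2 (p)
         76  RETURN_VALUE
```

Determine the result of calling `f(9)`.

36

LOAD_FAST a → push 9. Stack: [9]
LOAD_CONST → push 12. Stack: [9, 12]
COMPARE_OP bool(<=) → 9 vs 12 = True. Stack: [True]
POP_JUMP_IF_FALSE → pop True; no jump. Stack: []
LOAD_FAST_LOAD_FAST a,a → push 9,9. Stack: [9, 9]
BINARY_OP * → 9 * 9 = 81. Stack: [81]
LOAD_FAST a → push 9. Stack: [81, 9]
BINARY_OP | → 81 | 9 = 89. Stack: [89]
STORE_FAST x → x=89. Stack: []
LOAD_CONST → push 35. Stack: [35]
LOAD_FAST_LOAD_FAST x,a → push 89,9. Stack: [35, 89, 9]
BINARY_OP // → 89 // 9 = 9. Stack: [35, 9]
BINARY_OP % → 35 % 9 = 8. Stack: [8]
STORE_FAST x → x=8. Stack: []
LOAD_FAST a → push 9. Stack: [9]
LOAD_CONST → push 4. Stack: [9, 4]
BINARY_OP * → 9 * 4 = 36. Stack: [36]
STORE_FAST p → p=36. Stack: []
LOAD_FAST p → push 36. Stack: [36]
RETURN_VALUE → return 36.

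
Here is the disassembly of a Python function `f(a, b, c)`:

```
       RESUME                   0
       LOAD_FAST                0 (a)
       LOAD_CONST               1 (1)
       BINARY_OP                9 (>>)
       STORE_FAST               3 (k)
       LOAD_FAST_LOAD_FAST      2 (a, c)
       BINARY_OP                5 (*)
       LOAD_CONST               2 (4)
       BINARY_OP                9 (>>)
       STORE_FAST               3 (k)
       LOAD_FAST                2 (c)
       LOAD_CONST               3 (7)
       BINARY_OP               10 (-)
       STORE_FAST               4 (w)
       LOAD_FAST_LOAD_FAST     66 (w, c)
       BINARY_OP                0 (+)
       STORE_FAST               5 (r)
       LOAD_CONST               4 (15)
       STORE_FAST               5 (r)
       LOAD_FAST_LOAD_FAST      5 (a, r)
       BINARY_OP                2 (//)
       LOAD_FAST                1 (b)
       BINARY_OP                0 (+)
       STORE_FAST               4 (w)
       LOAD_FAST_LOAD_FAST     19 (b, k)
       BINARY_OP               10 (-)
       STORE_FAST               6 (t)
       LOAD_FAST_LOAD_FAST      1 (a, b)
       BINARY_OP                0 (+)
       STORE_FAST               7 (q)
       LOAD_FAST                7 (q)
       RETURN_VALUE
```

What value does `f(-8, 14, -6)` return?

6

LOAD_FAST a → push -8. Stack: [-8]
LOAD_CONST → push 1. Stack: [-8, 1]
BINARY_OP >> → -8 >> 1 = -4. Stack: [-4]
STORE_FAST k → k=-4. Stack: []
LOAD_FAST_LOAD_FAST a,c → push -8,-6. Stack: [-8, -6]
BINARY_OP * → -8 * -6 = 48. Stack: [48]
LOAD_CONST → push 4. Stack: [48, 4]
BINARY_OP >> → 48 >> 4 = 3. Stack: [3]
STORE_FAST k → k=3. Stack: []
LOAD_FAST c → push -6. Stack: [-6]
LOAD_CONST → push 7. Stack: [-6, 7]
BINARY_OP - → -6 - 7 = -13. Stack: [-13]
STORE_FAST w → w=-13. Stack: []
LOAD_FAST_LOAD_FAST w,c → push -13,-6. Stack: [-13, -6]
BINARY_OP + → -13 + -6 = -19. Stack: [-19]
STORE_FAST r → r=-19. Stack: []
LOAD_CONST → push 15. Stack: [15]
STORE_FAST r → r=15. Stack: []
LOAD_FAST_LOAD_FAST a,r → push -8,15. Stack: [-8, 15]
BINARY_OP // → -8 // 15 = -1. Stack: [-1]
LOAD_FAST b → push 14. Stack: [-1, 14]
BINARY_OP + → -1 + 14 = 13. Stack: [13]
STORE_FAST w → w=13. Stack: []
LOAD_FAST_LOAD_FAST b,k → push 14,3. Stack: [14, 3]
BINARY_OP - → 14 - 3 = 11. Stack: [11]
STORE_FAST t → t=11. Stack: []
LOAD_FAST_LOAD_FAST a,b → push -8,14. Stack: [-8, 14]
BINARY_OP + → -8 + 14 = 6. Stack: [6]
STORE_FAST q → q=6. Stack: []
LOAD_FAST q → push 6. Stack: [6]
RETURN_VALUE → return 6.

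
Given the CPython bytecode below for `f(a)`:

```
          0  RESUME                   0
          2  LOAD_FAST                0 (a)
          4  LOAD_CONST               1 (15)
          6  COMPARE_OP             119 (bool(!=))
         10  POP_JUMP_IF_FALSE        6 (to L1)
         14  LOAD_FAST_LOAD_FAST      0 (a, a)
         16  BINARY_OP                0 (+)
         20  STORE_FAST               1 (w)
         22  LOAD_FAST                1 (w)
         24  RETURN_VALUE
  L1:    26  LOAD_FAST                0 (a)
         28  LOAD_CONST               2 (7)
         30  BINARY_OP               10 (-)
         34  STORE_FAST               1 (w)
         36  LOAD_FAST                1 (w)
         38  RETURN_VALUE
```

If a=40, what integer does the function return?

80

LOAD_FAST a → push 40. Stack: [40]
LOAD_CONST → push 15. Stack: [40, 15]
COMPARE_OP bool(!=) → 40 vs 15 = True. Stack: [True]
POP_JUMP_IF_FALSE → pop True; no jump. Stack: []
LOAD_FAST_LOAD_FAST a,a → push 40,40. Stack: [40, 40]
BINARY_OP + → 40 + 40 = 80. Stack: [80]
STORE_FAST w → w=80. Stack: []
LOAD_FAST w → push 80. Stack: [80]
RETURN_VALUE → return 80.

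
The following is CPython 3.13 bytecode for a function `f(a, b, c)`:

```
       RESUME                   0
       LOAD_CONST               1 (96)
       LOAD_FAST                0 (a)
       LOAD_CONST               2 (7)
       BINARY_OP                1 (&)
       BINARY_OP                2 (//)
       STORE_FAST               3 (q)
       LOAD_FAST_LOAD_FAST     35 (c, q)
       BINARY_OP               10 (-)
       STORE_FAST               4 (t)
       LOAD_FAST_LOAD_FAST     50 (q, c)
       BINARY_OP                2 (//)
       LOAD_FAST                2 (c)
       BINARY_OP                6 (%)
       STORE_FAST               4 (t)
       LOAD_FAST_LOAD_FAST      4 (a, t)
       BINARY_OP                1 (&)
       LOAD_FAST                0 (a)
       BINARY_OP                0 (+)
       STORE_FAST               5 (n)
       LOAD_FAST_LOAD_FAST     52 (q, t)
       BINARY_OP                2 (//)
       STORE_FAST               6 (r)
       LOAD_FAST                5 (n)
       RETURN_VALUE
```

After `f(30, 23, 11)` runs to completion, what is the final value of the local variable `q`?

LOAD_CONST → push 96. Stack: [96]
LOAD_FAST a → push 30. Stack: [96, 30]
LOAD_CONST → push 7. Stack: [96, 30, 7]
BINARY_OP & → 30 & 7 = 6. Stack: [96, 6]
BINARY_OP // → 96 // 6 = 16. Stack: [16]
STORE_FAST q → q=16. Stack: []
LOAD_FAST_LOAD_FAST c,q → push 11,16. Stack: [11, 16]
BINARY_OP - → 11 - 16 = -5. Stack: [-5]
STORE_FAST t → t=-5. Stack: []
LOAD_FAST_LOAD_FAST q,c → push 16,11. Stack: [16, 11]
BINARY_OP // → 16 // 11 = 1. Stack: [1]
LOAD_FAST c → push 11. Stack: [1, 11]
BINARY_OP % → 1 % 11 = 1. Stack: [1]
STORE_FAST t → t=1. Stack: []
LOAD_FAST_LOAD_FAST a,t → push 30,1. Stack: [30, 1]
BINARY_OP & → 30 & 1 = 0. Stack: [0]
LOAD_FAST a → push 30. Stack: [0, 30]
BINARY_OP + → 0 + 30 = 30. Stack: [30]
STORE_FAST n → n=30. Stack: []
LOAD_FAST_LOAD_FAST q,t → push 16,1. Stack: [16, 1]
BINARY_OP // → 16 // 1 = 16. Stack: [16]
STORE_FAST r → r=16. Stack: []
LOAD_FAST n → push 30. Stack: [30]
RETURN_VALUE → return 30.

16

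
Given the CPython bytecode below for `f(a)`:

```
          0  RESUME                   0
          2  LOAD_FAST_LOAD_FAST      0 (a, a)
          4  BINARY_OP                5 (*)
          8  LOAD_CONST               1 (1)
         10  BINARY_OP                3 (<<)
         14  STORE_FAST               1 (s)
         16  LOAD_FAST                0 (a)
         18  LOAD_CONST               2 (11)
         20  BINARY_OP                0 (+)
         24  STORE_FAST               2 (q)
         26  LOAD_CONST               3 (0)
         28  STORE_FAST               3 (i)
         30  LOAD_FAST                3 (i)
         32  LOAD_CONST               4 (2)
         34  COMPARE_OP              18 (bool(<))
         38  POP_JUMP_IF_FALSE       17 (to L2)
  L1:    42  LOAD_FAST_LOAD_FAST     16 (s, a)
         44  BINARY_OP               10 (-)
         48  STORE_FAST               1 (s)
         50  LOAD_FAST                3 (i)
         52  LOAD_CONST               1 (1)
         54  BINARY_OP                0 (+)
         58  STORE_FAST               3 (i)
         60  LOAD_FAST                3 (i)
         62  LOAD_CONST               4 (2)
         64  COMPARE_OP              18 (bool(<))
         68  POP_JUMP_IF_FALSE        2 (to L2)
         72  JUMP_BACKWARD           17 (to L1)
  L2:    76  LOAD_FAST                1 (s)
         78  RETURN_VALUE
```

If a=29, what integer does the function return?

LOAD_FAST_LOAD_FAST a,a → push 29,29. Stack: [29, 29]
BINARY_OP * → 29 * 29 = 841. Stack: [841]
LOAD_CONST → push 1. Stack: [841, 1]
BINARY_OP << → 841 << 1 = 1682. Stack: [1682]
STORE_FAST s → s=1682. Stack: []
LOAD_FAST a → push 29. Stack: [29]
LOAD_CONST → push 11. Stack: [29, 11]
BINARY_OP + → 29 + 11 = 40. Stack: [40]
STORE_FAST q → q=40. Stack: []
LOAD_CONST → push 0. Stack: [0]
STORE_FAST i → i=0. Stack: []
LOAD_FAST i → push 0. Stack: [0]
LOAD_CONST → push 2. Stack: [0, 2]
COMPARE_OP bool(<) → 0 vs 2 = True. Stack: [True]
POP_JUMP_IF_FALSE → pop True; no jump. Stack: []
LOAD_FAST_LOAD_FAST s,a → push 1682,29. Stack: [1682, 29]
BINARY_OP - → 1682 - 29 = 1653. Stack: [1653]
STORE_FAST s → s=1653. Stack: []
LOAD_FAST i → push 0. Stack: [0]
LOAD_CONST → push 1. Stack: [0, 1]
BINARY_OP + → 0 + 1 = 1. Stack: [1]
STORE_FAST i → i=1. Stack: []
LOAD_FAST i → push 1. Stack: [1]
LOAD_CONST → push 2. Stack: [1, 2]
COMPARE_OP bool(<) → 1 vs 2 = True. Stack: [True]
POP_JUMP_IF_FALSE → pop True; no jump. Stack: []
LOAD_FAST_LOAD_FAST s,a → push 1653,29. Stack: [1653, 29]
BINARY_OP - → 1653 - 29 = 1624. Stack: [1624]
STORE_FAST s → s=1624. Stack: []
LOAD_FAST i → push 1. Stack: [1]
LOAD_CONST → push 1. Stack: [1, 1]
BINARY_OP + → 1 + 1 = 2. Stack: [2]
STORE_FAST i → i=2. Stack: []
LOAD_FAST i → push 2. Stack: [2]
LOAD_CONST → push 2. Stack: [2, 2]
COMPARE_OP bool(<) → 2 vs 2 = False. Stack: [False]
POP_JUMP_IF_FALSE → pop False; jump. Stack: []
LOAD_FAST s → push 1624. Stack: [1624]
RETURN_VALUE → return 1624.

1624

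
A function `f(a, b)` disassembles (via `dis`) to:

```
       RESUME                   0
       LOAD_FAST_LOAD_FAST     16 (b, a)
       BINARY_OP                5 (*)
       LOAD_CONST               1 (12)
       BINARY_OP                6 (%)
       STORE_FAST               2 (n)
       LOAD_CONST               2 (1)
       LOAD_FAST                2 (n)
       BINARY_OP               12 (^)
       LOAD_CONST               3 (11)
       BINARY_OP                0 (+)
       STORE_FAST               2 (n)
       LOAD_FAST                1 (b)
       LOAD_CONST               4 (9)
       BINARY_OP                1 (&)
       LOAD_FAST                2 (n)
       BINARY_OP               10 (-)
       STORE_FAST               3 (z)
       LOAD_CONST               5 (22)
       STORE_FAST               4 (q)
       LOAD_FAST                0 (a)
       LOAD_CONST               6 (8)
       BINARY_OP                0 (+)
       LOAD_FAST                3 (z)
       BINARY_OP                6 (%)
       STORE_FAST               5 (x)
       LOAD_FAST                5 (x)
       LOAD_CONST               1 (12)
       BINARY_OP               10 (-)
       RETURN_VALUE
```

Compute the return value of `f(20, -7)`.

LOAD_FAST_LOAD_FAST b,a → push -7,20. Stack: [-7, 20]
BINARY_OP * → -7 * 20 = -140. Stack: [-140]
LOAD_CONST → push 12. Stack: [-140, 12]
BINARY_OP % → -140 % 12 = 4. Stack: [4]
STORE_FAST n → n=4. Stack: []
LOAD_CONST → push 1. Stack: [1]
LOAD_FAST n → push 4. Stack: [1, 4]
BINARY_OP ^ → 1 ^ 4 = 5. Stack: [5]
LOAD_CONST → push 11. Stack: [5, 11]
BINARY_OP + → 5 + 11 = 16. Stack: [16]
STORE_FAST n → n=16. Stack: []
LOAD_FAST b → push -7. Stack: [-7]
LOAD_CONST → push 9. Stack: [-7, 9]
BINARY_OP & → -7 & 9 = 9. Stack: [9]
LOAD_FAST n → push 16. Stack: [9, 16]
BINARY_OP - → 9 - 16 = -7. Stack: [-7]
STORE_FAST z → z=-7. Stack: []
LOAD_CONST → push 22. Stack: [22]
STORE_FAST q → q=22. Stack: []
LOAD_FAST a → push 20. Stack: [20]
LOAD_CONST → push 8. Stack: [20, 8]
BINARY_OP + → 20 + 8 = 28. Stack: [28]
LOAD_FAST z → push -7. Stack: [28, -7]
BINARY_OP % → 28 % -7 = 0. Stack: [0]
STORE_FAST x → x=0. Stack: []
LOAD_FAST x → push 0. Stack: [0]
LOAD_CONST → push 12. Stack: [0, 12]
BINARY_OP - → 0 - 12 = -12. Stack: [-12]
RETURN_VALUE → return -12.

-12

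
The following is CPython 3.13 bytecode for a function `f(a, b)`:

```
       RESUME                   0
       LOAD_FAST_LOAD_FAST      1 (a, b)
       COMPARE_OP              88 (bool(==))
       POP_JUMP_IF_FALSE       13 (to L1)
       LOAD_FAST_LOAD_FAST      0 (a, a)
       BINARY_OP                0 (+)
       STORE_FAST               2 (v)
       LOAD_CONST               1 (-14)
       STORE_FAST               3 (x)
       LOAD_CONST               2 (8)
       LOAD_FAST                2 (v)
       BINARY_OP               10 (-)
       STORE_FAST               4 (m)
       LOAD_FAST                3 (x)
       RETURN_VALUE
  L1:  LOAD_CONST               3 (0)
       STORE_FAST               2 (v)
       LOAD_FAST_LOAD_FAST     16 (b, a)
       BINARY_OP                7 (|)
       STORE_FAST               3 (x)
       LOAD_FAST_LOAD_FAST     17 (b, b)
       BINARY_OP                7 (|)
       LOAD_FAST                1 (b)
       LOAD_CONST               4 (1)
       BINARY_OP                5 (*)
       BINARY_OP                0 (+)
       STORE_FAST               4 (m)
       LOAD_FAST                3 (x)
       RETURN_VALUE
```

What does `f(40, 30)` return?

62

LOAD_FAST_LOAD_FAST a,b → push 40,30. Stack: [40, 30]
COMPARE_OP bool(==) → 40 vs 30 = False. Stack: [False]
POP_JUMP_IF_FALSE → pop False; jump. Stack: []
LOAD_CONST → push 0. Stack: [0]
STORE_FAST v → v=0. Stack: []
LOAD_FAST_LOAD_FAST b,a → push 30,40. Stack: [30, 40]
BINARY_OP | → 30 | 40 = 62. Stack: [62]
STORE_FAST x → x=62. Stack: []
LOAD_FAST_LOAD_FAST b,b → push 30,30. Stack: [30, 30]
BINARY_OP | → 30 | 30 = 30. Stack: [30]
LOAD_FAST b → push 30. Stack: [30, 30]
LOAD_CONST → push 1. Stack: [30, 30, 1]
BINARY_OP * → 30 * 1 = 30. Stack: [30, 30]
BINARY_OP + → 30 + 30 = 60. Stack: [60]
STORE_FAST m → m=60. Stack: []
LOAD_FAST x → push 62. Stack: [62]
RETURN_VALUE → return 62.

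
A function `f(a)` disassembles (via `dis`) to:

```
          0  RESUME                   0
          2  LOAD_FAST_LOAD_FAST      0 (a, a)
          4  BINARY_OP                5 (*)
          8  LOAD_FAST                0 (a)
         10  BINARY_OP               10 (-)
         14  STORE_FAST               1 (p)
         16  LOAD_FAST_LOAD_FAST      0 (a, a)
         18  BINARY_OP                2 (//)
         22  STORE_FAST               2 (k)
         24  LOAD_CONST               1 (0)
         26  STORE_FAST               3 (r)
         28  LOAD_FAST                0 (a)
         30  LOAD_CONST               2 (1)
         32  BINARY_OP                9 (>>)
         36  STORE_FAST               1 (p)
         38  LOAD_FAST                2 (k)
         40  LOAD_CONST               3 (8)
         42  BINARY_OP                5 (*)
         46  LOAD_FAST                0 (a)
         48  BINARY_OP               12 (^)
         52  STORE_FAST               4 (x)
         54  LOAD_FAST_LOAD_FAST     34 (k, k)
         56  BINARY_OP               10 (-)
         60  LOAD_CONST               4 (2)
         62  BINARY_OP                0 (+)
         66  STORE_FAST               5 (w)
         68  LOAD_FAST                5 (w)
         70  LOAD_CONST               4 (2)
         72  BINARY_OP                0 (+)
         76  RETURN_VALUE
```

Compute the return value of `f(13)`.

4

LOAD_FAST_LOAD_FAST a,a → push 13,13. Stack: [13, 13]
BINARY_OP * → 13 * 13 = 169. Stack: [169]
LOAD_FAST a → push 13. Stack: [169, 13]
BINARY_OP - → 169 - 13 = 156. Stack: [156]
STORE_FAST p → p=156. Stack: []
LOAD_FAST_LOAD_FAST a,a → push 13,13. Stack: [13, 13]
BINARY_OP // → 13 // 13 = 1. Stack: [1]
STORE_FAST k → k=1. Stack: []
LOAD_CONST → push 0. Stack: [0]
STORE_FAST r → r=0. Stack: []
LOAD_FAST a → push 13. Stack: [13]
LOAD_CONST → push 1. Stack: [13, 1]
BINARY_OP >> → 13 >> 1 = 6. Stack: [6]
STORE_FAST p → p=6. Stack: []
LOAD_FAST k → push 1. Stack: [1]
LOAD_CONST → push 8. Stack: [1, 8]
BINARY_OP * → 1 * 8 = 8. Stack: [8]
LOAD_FAST a → push 13. Stack: [8, 13]
BINARY_OP ^ → 8 ^ 13 = 5. Stack: [5]
STORE_FAST x → x=5. Stack: []
LOAD_FAST_LOAD_FAST k,k → push 1,1. Stack: [1, 1]
BINARY_OP - → 1 - 1 = 0. Stack: [0]
LOAD_CONST → push 2. Stack: [0, 2]
BINARY_OP + → 0 + 2 = 2. Stack: [2]
STORE_FAST w → w=2. Stack: []
LOAD_FAST w → push 2. Stack: [2]
LOAD_CONST → push 2. Stack: [2, 2]
BINARY_OP + → 2 + 2 = 4. Stack: [4]
RETURN_VALUE → return 4.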